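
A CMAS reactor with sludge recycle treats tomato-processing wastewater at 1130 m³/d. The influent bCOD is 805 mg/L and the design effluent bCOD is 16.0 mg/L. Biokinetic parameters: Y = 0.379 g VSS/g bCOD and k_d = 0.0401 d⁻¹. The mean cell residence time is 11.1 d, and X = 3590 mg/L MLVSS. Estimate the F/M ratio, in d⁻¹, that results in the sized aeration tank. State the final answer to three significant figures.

F/M ≈ 0.350 d⁻¹

From the SRT design equation V = Y Q (S₀−S) θ_c / [X (1 + k_d θ_c)] = 0.379 × 1130 × (805 − 16.0) × 11.1 / [3590 × (1 + 0.0401 × 11.1)] = 3.75×10^6 / 5188 = 723.0 m³.
F/M = applied load / biomass = Q·S₀/(V·X) = 1130 × 805 / (723.0 × 3590) = 0.3505 d⁻¹.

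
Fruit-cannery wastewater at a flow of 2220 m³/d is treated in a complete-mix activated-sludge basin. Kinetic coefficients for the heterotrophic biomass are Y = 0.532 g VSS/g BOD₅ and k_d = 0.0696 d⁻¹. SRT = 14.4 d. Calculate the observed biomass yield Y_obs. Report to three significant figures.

Correct the yield for decay: Y_obs = Y/(1 + k_d θ_c) = 0.532 / (1 + 0.0696 × 14.4) = 0.532 / 2.002 = 0.2657.

Y_obs ≈ 0.266 g VSS/g BOD₅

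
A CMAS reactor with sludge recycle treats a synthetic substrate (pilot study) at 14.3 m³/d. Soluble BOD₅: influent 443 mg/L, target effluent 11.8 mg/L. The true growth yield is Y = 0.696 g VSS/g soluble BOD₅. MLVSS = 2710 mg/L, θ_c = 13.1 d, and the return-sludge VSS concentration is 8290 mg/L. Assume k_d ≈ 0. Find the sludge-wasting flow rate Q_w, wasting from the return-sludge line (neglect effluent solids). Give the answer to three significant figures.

With k_d = 0 the design equation reduces to V = Y Q (S₀−S) θ_c / X = 0.696 × 14.3 × (443 − 11.8) × 13.1 / 2710 = 20.75 m³.
Q_w = (V·X)/(θ_c X_r) = 20.75 × 2710 / (13.1 × 8290) = 0.5177 m³/d.

Q_w ≈ 0.518 m³/d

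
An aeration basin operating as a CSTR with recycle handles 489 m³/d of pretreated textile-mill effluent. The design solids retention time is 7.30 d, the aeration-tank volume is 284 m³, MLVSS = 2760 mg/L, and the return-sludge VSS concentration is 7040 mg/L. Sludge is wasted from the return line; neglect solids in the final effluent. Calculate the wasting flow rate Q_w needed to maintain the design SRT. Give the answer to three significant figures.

Q_w ≈ 15.3 m³/d

θ_c = V·X/(Q_w·X_r) when wasting from the recycle, so Q_w = V·X/(θ_c·X_r) = 284.0 × 2760 / (7.30 × 7040) = 15.25 m³/d.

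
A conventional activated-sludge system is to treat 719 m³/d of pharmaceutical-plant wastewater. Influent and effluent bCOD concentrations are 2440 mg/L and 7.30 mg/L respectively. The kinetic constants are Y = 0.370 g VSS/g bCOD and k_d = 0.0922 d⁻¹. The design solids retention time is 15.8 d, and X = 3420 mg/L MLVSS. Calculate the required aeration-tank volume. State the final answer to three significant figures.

From the SRT design equation V = Y Q (S₀−S) θ_c / [X (1 + k_d θ_c)] = 0.370 × 719 × (2440 − 7.30) × 15.8 / [3420 × (1 + 0.0922 × 15.8)] = 1.02×10^7 / 8402 = 1217 m³.

V ≈ 1220 m³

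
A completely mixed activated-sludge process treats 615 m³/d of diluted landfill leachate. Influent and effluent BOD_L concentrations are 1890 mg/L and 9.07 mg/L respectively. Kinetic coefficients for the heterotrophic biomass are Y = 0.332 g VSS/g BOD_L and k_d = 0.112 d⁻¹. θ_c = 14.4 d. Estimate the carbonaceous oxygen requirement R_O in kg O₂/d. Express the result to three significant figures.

R_O ≈ 948 kg O₂/d

Correct the yield for decay: Y_obs = Y/(1 + k_d θ_c) = 0.332 / (1 + 0.112 × 14.4) = 0.332 / 2.613 = 0.1271.
Substrate removed = Q·(S₀ − S) = 615 m³/d × (1890 − 9.07) g/m³ = 1.16×10^6 g/d = 1157 kg/d.
Biomass synthesised: P_X = Y_obs × 1157 = 147.0 kg VSS/d.
R_O = Q·(S₀ − S) − 1.42·P_X = 1157 − 1.42 × 147.0 = 948.1 kg O₂/d.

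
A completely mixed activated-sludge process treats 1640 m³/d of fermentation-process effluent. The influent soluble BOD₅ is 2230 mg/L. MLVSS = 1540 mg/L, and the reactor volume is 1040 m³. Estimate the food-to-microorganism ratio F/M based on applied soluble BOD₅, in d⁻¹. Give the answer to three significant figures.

F/M = applied load / biomass = Q·S₀/(V·X) = 1640 × 2230 / (1040 × 1540) = 2.283 d⁻¹.

F/M ≈ 2.28 d⁻¹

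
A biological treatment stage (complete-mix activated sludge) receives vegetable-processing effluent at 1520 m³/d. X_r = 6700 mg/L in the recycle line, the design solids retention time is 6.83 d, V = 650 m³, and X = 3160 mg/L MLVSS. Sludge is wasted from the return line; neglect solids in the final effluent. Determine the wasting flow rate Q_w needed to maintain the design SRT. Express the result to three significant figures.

θ_c = V·X/(Q_w·X_r) when wasting from the recycle, so Q_w = V·X/(θ_c·X_r) = 650.0 × 3160 / (6.83 × 6700) = 44.89 m³/d.

Q_w ≈ 44.9 m³/d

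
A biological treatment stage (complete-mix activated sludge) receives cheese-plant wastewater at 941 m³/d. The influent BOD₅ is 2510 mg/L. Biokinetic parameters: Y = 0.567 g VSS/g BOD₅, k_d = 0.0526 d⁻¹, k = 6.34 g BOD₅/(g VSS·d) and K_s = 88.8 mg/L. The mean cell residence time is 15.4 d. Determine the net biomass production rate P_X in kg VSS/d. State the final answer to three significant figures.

From the Monod/SRT balance for a CMAS, S = K_s·(1+k_d θ_c)/[θ_c·(Y k − k_d) − 1] = 88.8 × (1 + 0.0526 × 15.4) / [15.4 × (0.567 × 6.34 − 0.0526) − 1] = 160.7 / 53.55 = 3.002 mg/L.
The observed yield is Y_obs = Y/(1 + k_d·θ_c) = 0.567 / (1 + 0.0526 × 15.4) = 0.567 / 1.810 = 0.3133 g VSS per g BOD₅ removed.
Substrate removed = Q·(S₀ − S) = 941 m³/d × (2510 − 3.00) g/m³ = 2.36×10^6 g/d = 2359 kg/d.
Biomass produced: P_X = Y_obs·Q·ΔS = 0.3133 × 2359 ≈ 739.0 kg VSS/d.

P_X ≈ 739 kg VSS/d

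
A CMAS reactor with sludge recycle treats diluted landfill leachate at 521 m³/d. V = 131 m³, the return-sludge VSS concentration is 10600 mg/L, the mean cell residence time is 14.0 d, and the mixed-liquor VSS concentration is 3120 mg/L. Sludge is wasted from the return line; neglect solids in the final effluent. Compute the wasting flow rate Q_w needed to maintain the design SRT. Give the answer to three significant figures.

Q_w ≈ 2.75 m³/d

Q_w = (V·X)/(θ_c X_r) = 131.0 × 3120 / (14.0 × 10600) = 2.754 m³/d.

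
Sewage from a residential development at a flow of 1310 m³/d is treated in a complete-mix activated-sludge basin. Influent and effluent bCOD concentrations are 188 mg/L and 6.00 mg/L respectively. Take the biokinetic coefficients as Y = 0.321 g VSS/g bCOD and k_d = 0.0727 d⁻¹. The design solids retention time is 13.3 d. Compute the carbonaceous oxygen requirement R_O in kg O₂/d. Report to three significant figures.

Y_obs = Y / (1 + k_d θ_c) = 0.321 / (1 + 0.0727 × 13.3) = 0.321 / 1.967 = 0.1632.
Mass of bCOD removed per day: Q(S₀ − S) = 1310 × 182.0 g/m³ = 238.4 kg/d.
Net sludge production P_X = 0.1632 × 238.4 = 38.91 kg VSS/d.
Carbonaceous O₂ demand = substrate oxidised − cell-mass equivalent = 238.4 − 1.42 × 38.91 = 183.2 kg O₂/d.

R_O ≈ 183 kg O₂/d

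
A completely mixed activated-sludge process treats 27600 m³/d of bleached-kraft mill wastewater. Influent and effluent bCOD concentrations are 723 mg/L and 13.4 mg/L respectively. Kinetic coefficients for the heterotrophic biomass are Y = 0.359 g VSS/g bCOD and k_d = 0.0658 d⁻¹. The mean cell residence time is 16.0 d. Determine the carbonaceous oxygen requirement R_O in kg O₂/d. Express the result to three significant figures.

R_O ≈ 14700 kg O₂/d

Observed yield with endogenous decay: Y_obs = Y / (1 + k_d·θ_c) = 0.359 / (1 + 0.0658 × 16.0) = 0.359 / 2.053 = 0.1749 g VSS/g bCOD.
Q·(S₀ − S) = 27600 × (723 − 13.4) × 10⁻³ = 19585 kg/d removed.
Net sludge production P_X = 0.1749 × 19585 = 3425 kg VSS/d.
Carbonaceous O₂ demand = substrate oxidised − cell-mass equivalent = 19585 − 1.42 × 3425 = 14721 kg O₂/d.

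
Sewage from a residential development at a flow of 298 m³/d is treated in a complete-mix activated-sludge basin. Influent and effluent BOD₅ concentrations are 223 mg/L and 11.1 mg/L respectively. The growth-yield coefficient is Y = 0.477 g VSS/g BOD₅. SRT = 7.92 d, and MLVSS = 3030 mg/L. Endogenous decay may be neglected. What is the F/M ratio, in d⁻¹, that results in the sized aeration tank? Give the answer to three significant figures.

F/M ≈ 0.279 d⁻¹

Biomass mass balance (decay neglected): V·X = Y·Q·(S₀ − S)·θ_c, so V = 0.477 × 298 × (223 − 11.1) × 7.92 / 3030 = 78.73 m³.
F/M = Q·S₀ / (V·X) = 298 × 223 / (78.73 × 3030) = 0.2786 g BOD₅·(g VSS·d)⁻¹.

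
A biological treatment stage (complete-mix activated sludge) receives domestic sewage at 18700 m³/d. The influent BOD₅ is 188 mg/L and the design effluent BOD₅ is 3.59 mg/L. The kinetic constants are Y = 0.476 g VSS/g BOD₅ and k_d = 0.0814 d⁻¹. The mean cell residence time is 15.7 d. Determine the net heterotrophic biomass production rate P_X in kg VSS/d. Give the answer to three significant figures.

The observed yield is Y_obs = Y/(1 + k_d·θ_c) = 0.476 / (1 + 0.0814 × 15.7) = 0.476 / 2.278 = 0.2090 g VSS per g BOD₅ removed.
ΔS = 188 − 3.59 = 184.4 mg/L, so the substrate removal rate is 18700 × 184.4/1000 = 3448 kg BOD₅/d.
P_X = Y_obs · Q(S₀ − S) = 0.2090 × 3448 = 720.6 kg VSS/d.

P_X ≈ 721 kg VSS/d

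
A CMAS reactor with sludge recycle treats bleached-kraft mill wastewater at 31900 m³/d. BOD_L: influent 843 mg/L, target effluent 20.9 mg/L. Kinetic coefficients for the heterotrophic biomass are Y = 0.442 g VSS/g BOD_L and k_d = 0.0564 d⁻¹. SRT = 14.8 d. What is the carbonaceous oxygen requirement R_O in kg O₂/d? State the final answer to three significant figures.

R_O ≈ 17300 kg O₂/d

The observed yield is Y_obs = Y/(1 + k_d·θ_c) = 0.442 / (1 + 0.0564 × 14.8) = 0.442 / 1.835 = 0.2409 g VSS per g BOD_L removed.
Mass of BOD_L removed per day: Q(S₀ − S) = 31900 × 822.1 g/m³ = 26225 kg/d.
Net sludge production P_X = 0.2409 × 26225 = 6318 kg VSS/d.
Carbonaceous O₂ demand = substrate oxidised − cell-mass equivalent = 26225 − 1.42 × 6318 = 17254 kg O₂/d.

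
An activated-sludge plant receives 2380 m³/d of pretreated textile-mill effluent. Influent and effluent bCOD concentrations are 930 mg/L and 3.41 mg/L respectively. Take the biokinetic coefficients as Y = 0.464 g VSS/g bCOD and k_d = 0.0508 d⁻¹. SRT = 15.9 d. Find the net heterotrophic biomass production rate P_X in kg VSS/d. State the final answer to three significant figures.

P_X ≈ 566 kg VSS/d

Y_obs = Y / (1 + k_d θ_c) = 0.464 / (1 + 0.0508 × 15.9) = 0.464 / 1.808 = 0.2567.
Substrate removed = Q·(S₀ − S) = 2380 m³/d × (930 − 3.41) g/m³ = 2.21×10^6 g/d = 2205 kg/d.
Net biomass production P_X = Y_obs × Q·(S₀ − S) = 0.2567 × 2205 = 566.0 kg VSS/d.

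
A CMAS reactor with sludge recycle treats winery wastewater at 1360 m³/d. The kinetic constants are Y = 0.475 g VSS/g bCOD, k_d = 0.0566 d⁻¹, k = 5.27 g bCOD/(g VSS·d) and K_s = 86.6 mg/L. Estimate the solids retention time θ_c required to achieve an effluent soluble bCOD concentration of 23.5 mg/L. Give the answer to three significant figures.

θ_c ≈ 2.09 d

Specific growth rate at S = 23.5 mg/L: μ = YkS/(K_s+S) = 0.475·5.27·23.5/(86.6+23.5) = 0.5343 d⁻¹.
Then 1/θ_c = μ − k_d = 0.5343 − 0.0566 = 0.4777 d⁻¹, giving θ_c = 2.093 d.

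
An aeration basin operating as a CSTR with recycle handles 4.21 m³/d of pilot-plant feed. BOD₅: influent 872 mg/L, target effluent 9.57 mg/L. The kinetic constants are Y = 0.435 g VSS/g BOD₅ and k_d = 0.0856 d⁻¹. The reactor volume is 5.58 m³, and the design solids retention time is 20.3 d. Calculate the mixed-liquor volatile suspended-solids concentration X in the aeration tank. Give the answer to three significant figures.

X ≈ 2100 mg/L

From V·X·(1 + k_d·θ_c) = Y·Q·(S₀ − S)·θ_c: X = 0.435 × 4.21 × (872 − 9.57) × 20.3 / [5.58 × (1 + 0.0856 × 20.3)] = 2099 mg/L.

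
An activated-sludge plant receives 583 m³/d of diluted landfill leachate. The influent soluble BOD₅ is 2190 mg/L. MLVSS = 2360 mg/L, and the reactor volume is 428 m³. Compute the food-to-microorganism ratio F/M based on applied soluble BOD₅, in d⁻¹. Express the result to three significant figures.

F/M ≈ 1.26 d⁻¹

F/M = applied load / biomass = Q·S₀/(V·X) = 583 × 2190 / (428.0 × 2360) = 1.264 d⁻¹.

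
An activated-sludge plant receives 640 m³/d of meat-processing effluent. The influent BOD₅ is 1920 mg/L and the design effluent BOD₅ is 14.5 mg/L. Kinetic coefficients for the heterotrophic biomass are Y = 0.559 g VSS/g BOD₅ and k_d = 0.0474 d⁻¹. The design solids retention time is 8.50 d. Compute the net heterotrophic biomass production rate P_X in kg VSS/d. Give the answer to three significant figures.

P_X ≈ 486 kg VSS/d

Observed yield with endogenous decay: Y_obs = Y / (1 + k_d·θ_c) = 0.559 / (1 + 0.0474 × 8.50) = 0.559 / 1.403 = 0.3985 g VSS/g BOD₅.
Mass of BOD₅ removed per day: Q(S₀ − S) = 640 × 1906 g/m³ = 1220 kg/d.
Net biomass production P_X = Y_obs × Q·(S₀ − S) = 0.3985 × 1220 = 485.9 kg VSS/d.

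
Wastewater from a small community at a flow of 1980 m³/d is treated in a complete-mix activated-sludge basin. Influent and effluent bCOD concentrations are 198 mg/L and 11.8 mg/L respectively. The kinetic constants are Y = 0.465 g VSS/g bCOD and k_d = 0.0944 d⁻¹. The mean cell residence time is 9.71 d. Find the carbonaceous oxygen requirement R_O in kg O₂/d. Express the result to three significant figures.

R_O ≈ 242 kg O₂/d

Y_obs = Y / (1 + k_d θ_c) = 0.465 / (1 + 0.0944 × 9.71) = 0.465 / 1.917 = 0.2426.
Mass of bCOD removed per day: Q(S₀ − S) = 1980 × 186.2 g/m³ = 368.7 kg/d.
Net sludge production P_X = 0.2426 × 368.7 = 89.45 kg VSS/d.
Carbonaceous O₂ demand = substrate oxidised − cell-mass equivalent = 368.7 − 1.42 × 89.45 = 241.7 kg O₂/d.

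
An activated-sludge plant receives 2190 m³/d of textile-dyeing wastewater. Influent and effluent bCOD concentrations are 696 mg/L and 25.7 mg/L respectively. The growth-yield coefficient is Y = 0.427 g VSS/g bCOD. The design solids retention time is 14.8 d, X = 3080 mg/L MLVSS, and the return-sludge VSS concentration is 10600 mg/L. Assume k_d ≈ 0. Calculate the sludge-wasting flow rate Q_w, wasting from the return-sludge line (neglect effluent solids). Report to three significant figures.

With k_d = 0 the design equation reduces to V = Y Q (S₀−S) θ_c / X = 0.427 × 2190 × (696 − 25.7) × 14.8 / 3080 = 3012 m³.
Wasting from the return line (neglecting effluent solids): Q_w = V·X / (θ_c·X_r) = 3012 × 3080 / (14.8 × 10600) = 59.13 m³/d.

Q_w ≈ 59.1 m³/d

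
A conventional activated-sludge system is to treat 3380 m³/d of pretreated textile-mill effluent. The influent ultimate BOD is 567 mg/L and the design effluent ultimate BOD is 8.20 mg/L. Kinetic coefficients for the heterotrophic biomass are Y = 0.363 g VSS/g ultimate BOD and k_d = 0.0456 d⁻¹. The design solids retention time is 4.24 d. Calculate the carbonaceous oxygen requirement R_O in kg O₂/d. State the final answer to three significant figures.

R_O ≈ 1070 kg O₂/d

Y_obs = Y / (1 + k_d θ_c) = 0.363 / (1 + 0.0456 × 4.24) = 0.363 / 1.193 = 0.3042.
Substrate removed = Q·(S₀ − S) = 3380 m³/d × (567 − 8.20) g/m³ = 1.89×10^6 g/d = 1889 kg/d.
Net sludge production P_X = 0.3042 × 1889 = 574.5 kg VSS/d.
Carbonaceous O₂ demand = substrate oxidised − cell-mass equivalent = 1889 − 1.42 × 574.5 = 1073 kg O₂/d.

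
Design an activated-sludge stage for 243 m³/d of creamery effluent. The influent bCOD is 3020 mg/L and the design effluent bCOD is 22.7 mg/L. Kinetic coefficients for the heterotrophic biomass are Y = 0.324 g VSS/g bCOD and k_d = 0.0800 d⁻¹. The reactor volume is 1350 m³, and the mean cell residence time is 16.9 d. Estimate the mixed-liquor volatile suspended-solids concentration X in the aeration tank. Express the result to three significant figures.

From V·X·(1 + k_d·θ_c) = Y·Q·(S₀ − S)·θ_c: X = 0.324 × 243 × (3020 − 22.7) × 16.9 / [1350 × (1 + 0.0800 × 16.9)] = 1256 mg/L.

X ≈ 1260 mg/L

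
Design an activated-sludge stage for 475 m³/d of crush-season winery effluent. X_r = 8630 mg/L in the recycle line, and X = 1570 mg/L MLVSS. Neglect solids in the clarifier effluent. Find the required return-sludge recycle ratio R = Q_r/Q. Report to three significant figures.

R ≈ 0.222

R = Q_r/Q = X/(X_r − X) = 1570 / (8630 − 1570) = 0.2224.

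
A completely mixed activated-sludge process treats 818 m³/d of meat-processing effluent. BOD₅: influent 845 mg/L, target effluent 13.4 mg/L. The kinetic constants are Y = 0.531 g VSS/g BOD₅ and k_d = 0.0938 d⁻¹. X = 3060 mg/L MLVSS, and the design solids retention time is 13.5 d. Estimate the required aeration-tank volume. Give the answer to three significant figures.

From the SRT design equation V = Y Q (S₀−S) θ_c / [X (1 + k_d θ_c)] = 0.531 × 818 × (845 − 13.4) × 13.5 / [3060 × (1 + 0.0938 × 13.5)] = 4.88×10^6 / 6935 = 703.2 m³.

V ≈ 703 m³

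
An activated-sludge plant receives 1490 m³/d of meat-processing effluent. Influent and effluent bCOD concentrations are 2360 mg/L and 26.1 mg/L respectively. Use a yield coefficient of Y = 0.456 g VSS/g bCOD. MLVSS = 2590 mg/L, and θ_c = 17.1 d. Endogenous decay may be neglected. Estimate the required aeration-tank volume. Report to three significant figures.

V ≈ 10500 m³

With k_d = 0 the design equation reduces to V = Y Q (S₀−S) θ_c / X = 0.456 × 1490 × (2360 − 26.1) × 17.1 / 2590 = 10470 m³.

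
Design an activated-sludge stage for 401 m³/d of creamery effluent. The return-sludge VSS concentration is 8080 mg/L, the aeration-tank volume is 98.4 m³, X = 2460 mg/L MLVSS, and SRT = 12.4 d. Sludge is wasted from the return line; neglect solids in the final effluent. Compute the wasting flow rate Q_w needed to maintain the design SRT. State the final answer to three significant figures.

θ_c = V·X/(Q_w·X_r) when wasting from the recycle, so Q_w = V·X/(θ_c·X_r) = 98.40 × 2460 / (12.4 × 8080) = 2.416 m³/d.

Q_w ≈ 2.42 m³/d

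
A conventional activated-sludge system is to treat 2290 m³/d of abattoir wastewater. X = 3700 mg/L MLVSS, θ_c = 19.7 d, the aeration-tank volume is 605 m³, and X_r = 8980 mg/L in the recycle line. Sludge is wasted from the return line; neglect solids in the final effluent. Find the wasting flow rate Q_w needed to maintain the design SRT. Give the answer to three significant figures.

Wasting from the return line (neglecting effluent solids): Q_w = V·X / (θ_c·X_r) = 605.0 × 3700 / (19.7 × 8980) = 12.65 m³/d.

Q_w ≈ 12.7 m³/d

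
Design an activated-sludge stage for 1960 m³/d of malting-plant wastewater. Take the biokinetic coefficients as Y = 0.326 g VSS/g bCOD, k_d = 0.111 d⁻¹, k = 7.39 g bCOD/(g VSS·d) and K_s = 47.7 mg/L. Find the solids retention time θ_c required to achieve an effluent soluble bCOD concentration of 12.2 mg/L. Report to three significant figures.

θ_c ≈ 2.63 d

From 1/θ_c = Y·k·S/(K_s + S) − k_d: Y·k·S/(K_s+S) = 0.326 × 7.39 × 12.2 / (47.7 + 12.2) = 0.4907 d⁻¹.
θ_c = 1/(μ − k_d) = 1/(0.4907 − 0.111) = 1/0.3797 = 2.634 d.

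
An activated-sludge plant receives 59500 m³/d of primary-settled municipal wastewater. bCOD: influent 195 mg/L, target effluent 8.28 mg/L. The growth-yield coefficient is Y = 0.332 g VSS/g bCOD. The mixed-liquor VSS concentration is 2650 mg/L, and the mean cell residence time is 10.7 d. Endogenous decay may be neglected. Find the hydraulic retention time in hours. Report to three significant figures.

Biomass mass balance (decay neglected): V·X = Y·Q·(S₀ − S)·θ_c, so V = 0.332 × 59500 × (195 − 8.28) × 10.7 / 2650 = 14893 m³.
HRT = V/Q = 14893 m³ / 59500 m³·d⁻¹ = 0.2503 d × 24 = 6.007 h.

τ ≈ 6.01 h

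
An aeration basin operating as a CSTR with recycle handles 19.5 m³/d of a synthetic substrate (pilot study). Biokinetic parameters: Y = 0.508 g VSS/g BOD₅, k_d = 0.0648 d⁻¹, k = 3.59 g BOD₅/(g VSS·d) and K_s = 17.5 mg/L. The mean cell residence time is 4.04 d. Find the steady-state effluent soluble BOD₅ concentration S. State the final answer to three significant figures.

S ≈ 3.62 mg/L

Effluent substrate depends only on kinetics and SRT: S = K_s(1 + k_d θ_c) / [θ_c(Yk − k_d) − 1] = 17.5 × (1 + 0.0648 × 4.04) / [4.04 × (0.508 × 3.59 − 0.0648) − 1] = 22.08 / 6.106 = 3.616 mg/L.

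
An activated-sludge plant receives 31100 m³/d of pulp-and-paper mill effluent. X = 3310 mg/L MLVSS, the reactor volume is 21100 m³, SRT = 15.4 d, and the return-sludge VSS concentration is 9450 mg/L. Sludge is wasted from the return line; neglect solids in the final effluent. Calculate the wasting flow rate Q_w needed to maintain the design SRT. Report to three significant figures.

Q_w ≈ 480 m³/d

Q_w = (V·X)/(θ_c X_r) = 21100 × 3310 / (15.4 × 9450) = 479.9 m³/d.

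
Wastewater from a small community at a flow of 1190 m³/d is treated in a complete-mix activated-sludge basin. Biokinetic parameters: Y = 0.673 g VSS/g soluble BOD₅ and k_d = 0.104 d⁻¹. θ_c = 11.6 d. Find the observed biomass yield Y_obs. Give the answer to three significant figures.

Y_obs = Y / (1 + k_d θ_c) = 0.673 / (1 + 0.104 × 11.6) = 0.673 / 2.206 = 0.3050.

Y_obs ≈ 0.305 g VSS/g soluble BOD₅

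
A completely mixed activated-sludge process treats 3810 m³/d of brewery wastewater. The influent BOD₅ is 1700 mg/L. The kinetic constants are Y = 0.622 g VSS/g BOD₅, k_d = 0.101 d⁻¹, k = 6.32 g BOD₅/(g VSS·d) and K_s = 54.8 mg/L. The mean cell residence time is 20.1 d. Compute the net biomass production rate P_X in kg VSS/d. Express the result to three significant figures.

For a completely mixed reactor with recycle the Lawrence–McCarty relation gives S = K_s·(1 + k_d·θ_c) / [θ_c·(Y·k − k_d) − 1] = 54.8 × (1 + 0.101 × 20.1) / [20.1 × (0.622 × 6.32 − 0.101) − 1] = 166.0 / 75.98 = 2.185 mg/L.
Correct the yield for decay: Y_obs = Y/(1 + k_d θ_c) = 0.622 / (1 + 0.101 × 20.1) = 0.622 / 3.030 = 0.2053.
Substrate removed = Q·(S₀ − S) = 3810 m³/d × (1700 − 2.19) g/m³ = 6.47×10^6 g/d = 6469 kg/d.
Biomass produced: P_X = Y_obs·Q·ΔS = 0.2053 × 6469 ≈ 1328 kg VSS/d.

P_X ≈ 1330 kg VSS/d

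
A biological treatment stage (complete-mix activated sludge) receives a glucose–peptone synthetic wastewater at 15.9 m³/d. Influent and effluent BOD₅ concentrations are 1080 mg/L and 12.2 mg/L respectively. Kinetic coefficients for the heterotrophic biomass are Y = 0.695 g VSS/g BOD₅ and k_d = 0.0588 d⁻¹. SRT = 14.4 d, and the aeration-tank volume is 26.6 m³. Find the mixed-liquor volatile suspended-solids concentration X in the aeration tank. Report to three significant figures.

X ≈ 3460 mg/L

Solving the biomass balance for X: X = Y Q (S₀−S) θ_c / [V (1+k_d θ_c)] = 0.695 × 15.9 × (1080 − 12.2) × 14.4 / [26.6 × (1 + 0.0588 × 14.4)] = 3459 mg/L.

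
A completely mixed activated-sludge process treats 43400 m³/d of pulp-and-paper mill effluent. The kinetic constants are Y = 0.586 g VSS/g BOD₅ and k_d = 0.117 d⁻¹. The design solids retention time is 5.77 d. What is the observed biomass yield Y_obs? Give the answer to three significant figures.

Y_obs ≈ 0.350 g VSS/g BOD₅

Correct the yield for decay: Y_obs = Y/(1 + k_d θ_c) = 0.586 / (1 + 0.117 × 5.77) = 0.586 / 1.675 = 0.3498.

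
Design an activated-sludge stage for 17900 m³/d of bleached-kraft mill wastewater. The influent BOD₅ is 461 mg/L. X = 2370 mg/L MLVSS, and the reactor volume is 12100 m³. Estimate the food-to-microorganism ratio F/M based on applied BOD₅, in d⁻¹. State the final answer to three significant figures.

Food-to-microorganism ratio F/M = Q S₀ / (V X) = 17900 × 461 / (12100 × 2370) = 0.2878 d⁻¹.

F/M ≈ 0.288 d⁻¹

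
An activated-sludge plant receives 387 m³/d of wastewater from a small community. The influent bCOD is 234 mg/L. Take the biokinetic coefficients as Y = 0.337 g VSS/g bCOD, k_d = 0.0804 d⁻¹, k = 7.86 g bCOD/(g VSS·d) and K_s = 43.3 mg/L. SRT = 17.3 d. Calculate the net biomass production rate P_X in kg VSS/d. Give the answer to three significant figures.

P_X ≈ 12.6 kg VSS/d

Effluent substrate depends only on kinetics and SRT: S = K_s(1 + k_d θ_c) / [θ_c(Yk − k_d) − 1] = 43.3 × (1 + 0.0804 × 17.3) / [17.3 × (0.337 × 7.86 − 0.0804) − 1] = 103.5 / 43.43 = 2.384 mg/L.
Observed yield with endogenous decay: Y_obs = Y / (1 + k_d·θ_c) = 0.337 / (1 + 0.0804 × 17.3) = 0.337 / 2.391 = 0.1409 g VSS/g bCOD.
Mass of bCOD removed per day: Q(S₀ − S) = 387 × 231.6 g/m³ = 89.64 kg/d.
So the net sludge growth is P_X = 0.1409 × 89.64 = 12.63 kg VSS/d.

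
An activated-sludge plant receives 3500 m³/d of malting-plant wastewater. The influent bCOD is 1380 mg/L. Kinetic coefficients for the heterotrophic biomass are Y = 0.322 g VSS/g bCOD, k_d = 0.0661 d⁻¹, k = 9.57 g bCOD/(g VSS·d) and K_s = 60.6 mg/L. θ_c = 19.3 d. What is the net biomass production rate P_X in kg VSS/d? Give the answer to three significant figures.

P_X ≈ 682 kg VSS/d

From the Monod/SRT balance for a CMAS, S = K_s·(1+k_d θ_c)/[θ_c·(Y k − k_d) − 1] = 60.6 × (1 + 0.0661 × 19.3) / [19.3 × (0.322 × 9.57 − 0.0661) − 1] = 137.9 / 57.20 = 2.411 mg/L.
Correct the yield for decay: Y_obs = Y/(1 + k_d θ_c) = 0.322 / (1 + 0.0661 × 19.3) = 0.322 / 2.276 = 0.1415.
ΔS = 1380 − 2.41 = 1378 mg/L, so the substrate removal rate is 3500 × 1378/1000 = 4822 kg bCOD/d.
Net biomass production P_X = Y_obs × Q·(S₀ − S) = 0.1415 × 4822 = 682.2 kg VSS/d.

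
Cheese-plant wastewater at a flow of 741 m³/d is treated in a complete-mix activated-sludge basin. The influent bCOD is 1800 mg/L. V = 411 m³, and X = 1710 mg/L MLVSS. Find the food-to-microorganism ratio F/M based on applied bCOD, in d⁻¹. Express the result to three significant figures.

F/M = Q·S₀ / (V·X) = 741 × 1800 / (411.0 × 1710) = 1.898 g bCOD·(g VSS·d)⁻¹.

F/M ≈ 1.90 d⁻¹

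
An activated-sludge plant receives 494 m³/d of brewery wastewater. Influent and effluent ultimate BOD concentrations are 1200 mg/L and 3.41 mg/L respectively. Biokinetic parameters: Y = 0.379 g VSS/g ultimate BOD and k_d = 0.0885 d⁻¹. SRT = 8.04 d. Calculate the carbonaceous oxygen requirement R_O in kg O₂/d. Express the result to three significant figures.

R_O ≈ 405 kg O₂/d

Observed yield with endogenous decay: Y_obs = Y / (1 + k_d·θ_c) = 0.379 / (1 + 0.0885 × 8.04) = 0.379 / 1.712 = 0.2214 g VSS/g ultimate BOD.
ΔS = 1200 − 3.41 = 1197 mg/L, so the substrate removal rate is 494 × 1197/1000 = 591.1 kg ultimate BOD/d.
Biomass synthesised: P_X = Y_obs × 591.1 = 130.9 kg VSS/d.
R_O = Q·ΔS − 1.42 P_X = 591.1 − 185.9 = 405.2 kg O₂/d.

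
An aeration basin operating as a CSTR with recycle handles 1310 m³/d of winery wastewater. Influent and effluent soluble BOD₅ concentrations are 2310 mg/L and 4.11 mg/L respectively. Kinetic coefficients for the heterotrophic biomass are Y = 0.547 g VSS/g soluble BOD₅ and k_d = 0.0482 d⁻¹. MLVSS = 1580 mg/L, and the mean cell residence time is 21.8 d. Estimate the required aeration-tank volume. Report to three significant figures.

V ≈ 11100 m³

Rearranging the biomass balance for a CMAS with decay, V = Y·Q·ΔS·θ_c / [X·(1+k_d θ_c)] = 0.547 × 1310 × (2310 − 4.11) × 21.8 / [1580 × (1 + 0.0482 × 21.8)] = 3.6×10^7 / 3240 = 11117 m³.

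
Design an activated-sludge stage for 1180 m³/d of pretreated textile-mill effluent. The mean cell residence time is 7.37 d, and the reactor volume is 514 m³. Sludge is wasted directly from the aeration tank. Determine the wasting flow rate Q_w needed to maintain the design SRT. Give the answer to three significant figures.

For wasting at MLVSS concentration, Q_w = V/θ_c = 514.0/7.37 = 69.74 m³/d.

Q_w ≈ 69.7 m³/d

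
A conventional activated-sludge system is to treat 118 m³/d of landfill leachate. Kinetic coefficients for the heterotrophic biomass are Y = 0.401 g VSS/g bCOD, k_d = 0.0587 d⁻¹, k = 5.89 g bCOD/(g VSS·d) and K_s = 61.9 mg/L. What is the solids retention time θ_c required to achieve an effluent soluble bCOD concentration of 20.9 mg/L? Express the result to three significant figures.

At the target effluent, Y k S/(K_s+S) = 0.401×5.89×20.9/82.80 = 0.5962 d⁻¹.
1/θ_c = 0.5962 − 0.0587 = 0.5375 d⁻¹, so θ_c = 1.861 d.

θ_c ≈ 1.86 d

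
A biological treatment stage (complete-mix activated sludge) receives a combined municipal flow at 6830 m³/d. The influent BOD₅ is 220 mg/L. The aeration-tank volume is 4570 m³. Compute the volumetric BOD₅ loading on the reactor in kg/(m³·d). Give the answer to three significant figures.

L_v = Q S₀ / V = 6830 × 220 × 10⁻³ / 4570 = 0.3288 kg/(m³·d).

L_v ≈ 0.329 kg BOD₅/(m³·d)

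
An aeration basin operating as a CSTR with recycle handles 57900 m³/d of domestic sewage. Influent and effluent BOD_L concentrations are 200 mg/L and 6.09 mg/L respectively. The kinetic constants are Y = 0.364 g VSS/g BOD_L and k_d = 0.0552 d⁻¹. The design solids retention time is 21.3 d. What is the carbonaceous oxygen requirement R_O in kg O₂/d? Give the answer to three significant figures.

Correct the yield for decay: Y_obs = Y/(1 + k_d θ_c) = 0.364 / (1 + 0.0552 × 21.3) = 0.364 / 2.176 = 0.1673.
Q·(S₀ − S) = 57900 × (200 − 6.09) × 10⁻³ = 11227 kg/d removed.
Biomass synthesised: P_X = Y_obs × 11227 = 1878 kg VSS/d.
Carbonaceous O₂ demand = substrate oxidised − cell-mass equivalent = 11227 − 1.42 × 1878 = 8560 kg O₂/d.

R_O ≈ 8560 kg O₂/d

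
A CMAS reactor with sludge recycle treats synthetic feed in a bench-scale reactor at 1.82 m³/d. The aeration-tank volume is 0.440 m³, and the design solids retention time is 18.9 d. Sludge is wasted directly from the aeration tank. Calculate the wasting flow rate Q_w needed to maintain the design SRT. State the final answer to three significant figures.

For wasting at MLVSS concentration, Q_w = V/θ_c = 0.4400/18.9 = 0.02328 m³/d.

Q_w ≈ 0.0233 m³/d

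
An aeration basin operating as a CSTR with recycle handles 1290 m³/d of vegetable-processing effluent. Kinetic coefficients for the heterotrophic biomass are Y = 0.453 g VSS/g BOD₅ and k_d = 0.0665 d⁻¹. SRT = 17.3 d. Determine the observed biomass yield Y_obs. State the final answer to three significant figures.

Y_obs ≈ 0.211 g VSS/g BOD₅

The observed yield is Y_obs = Y/(1 + k_d·θ_c) = 0.453 / (1 + 0.0665 × 17.3) = 0.453 / 2.150 = 0.2107 g VSS per g BOD₅ removed.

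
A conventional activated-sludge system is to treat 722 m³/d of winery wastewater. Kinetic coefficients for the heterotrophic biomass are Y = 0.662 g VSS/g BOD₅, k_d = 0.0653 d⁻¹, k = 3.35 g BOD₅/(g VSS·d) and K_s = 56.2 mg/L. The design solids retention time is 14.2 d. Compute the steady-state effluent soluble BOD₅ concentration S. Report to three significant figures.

For a completely mixed reactor with recycle the Lawrence–McCarty relation gives S = K_s·(1 + k_d·θ_c) / [θ_c·(Y·k − k_d) − 1] = 56.2 × (1 + 0.0653 × 14.2) / [14.2 × (0.662 × 3.35 − 0.0653) − 1] = 108.3 / 29.56 = 3.664 mg/L.

S ≈ 3.66 mg/L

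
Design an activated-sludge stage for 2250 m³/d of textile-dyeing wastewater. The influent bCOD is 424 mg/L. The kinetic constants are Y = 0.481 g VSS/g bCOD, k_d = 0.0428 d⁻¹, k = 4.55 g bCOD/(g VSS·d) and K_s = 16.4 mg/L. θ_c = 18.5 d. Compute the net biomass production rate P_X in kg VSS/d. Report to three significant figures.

From the Monod/SRT balance for a CMAS, S = K_s·(1+k_d θ_c)/[θ_c·(Y k − k_d) − 1] = 16.4 × (1 + 0.0428 × 18.5) / [18.5 × (0.481 × 4.55 − 0.0428) − 1] = 29.39 / 38.70 = 0.7594 mg/L.
Observed yield with endogenous decay: Y_obs = Y / (1 + k_d·θ_c) = 0.481 / (1 + 0.0428 × 18.5) = 0.481 / 1.792 = 0.2684 g VSS/g bCOD.
Q·(S₀ − S) = 2250 × (424 − 0.759) × 10⁻³ = 952.3 kg/d removed.
Net biomass production P_X = Y_obs × Q·(S₀ − S) = 0.2684 × 952.3 = 255.6 kg VSS/d.

P_X ≈ 256 kg VSS/d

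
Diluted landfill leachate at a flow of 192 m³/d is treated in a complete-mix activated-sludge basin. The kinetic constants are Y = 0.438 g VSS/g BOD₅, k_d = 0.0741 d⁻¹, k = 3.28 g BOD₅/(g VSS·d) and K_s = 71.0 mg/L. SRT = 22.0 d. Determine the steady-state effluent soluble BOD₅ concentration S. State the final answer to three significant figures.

S ≈ 6.44 mg/L

For a completely mixed reactor with recycle the Lawrence–McCarty relation gives S = K_s·(1 + k_d·θ_c) / [θ_c·(Y·k − k_d) − 1] = 71.0 × (1 + 0.0741 × 22.0) / [22.0 × (0.438 × 3.28 − 0.0741) − 1] = 186.7 / 28.98 = 6.445 mg/L.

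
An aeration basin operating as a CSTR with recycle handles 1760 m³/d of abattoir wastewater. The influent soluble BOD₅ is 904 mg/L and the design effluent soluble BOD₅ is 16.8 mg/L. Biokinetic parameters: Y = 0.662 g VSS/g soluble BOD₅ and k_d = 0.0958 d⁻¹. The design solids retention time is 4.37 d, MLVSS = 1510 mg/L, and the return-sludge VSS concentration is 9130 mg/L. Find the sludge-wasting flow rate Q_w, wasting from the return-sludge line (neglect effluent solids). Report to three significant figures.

Q_w ≈ 79.8 m³/d

Rearranging the biomass balance for a CMAS with decay, V = Y·Q·ΔS·θ_c / [X·(1+k_d θ_c)] = 0.662 × 1760 × (904 − 16.8) × 4.37 / [1510 × (1 + 0.0958 × 4.37)] = 4.52×10^6 / 2142 = 2109 m³.
θ_c = V·X/(Q_w·X_r) when wasting from the recycle, so Q_w = V·X/(θ_c·X_r) = 2109 × 1510 / (4.37 × 9130) = 79.81 m³/d.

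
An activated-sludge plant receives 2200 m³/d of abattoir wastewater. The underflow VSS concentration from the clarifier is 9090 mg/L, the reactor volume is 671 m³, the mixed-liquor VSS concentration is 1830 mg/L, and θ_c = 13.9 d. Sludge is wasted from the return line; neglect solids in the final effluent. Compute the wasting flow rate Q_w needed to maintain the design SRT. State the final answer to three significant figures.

Q_w ≈ 9.72 m³/d

Q_w = (V·X)/(θ_c X_r) = 671.0 × 1830 / (13.9 × 9090) = 9.718 m³/d.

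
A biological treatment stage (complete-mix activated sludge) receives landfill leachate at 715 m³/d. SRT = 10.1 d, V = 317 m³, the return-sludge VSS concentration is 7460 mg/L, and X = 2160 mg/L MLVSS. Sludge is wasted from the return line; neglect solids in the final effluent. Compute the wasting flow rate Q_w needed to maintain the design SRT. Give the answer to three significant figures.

Q_w ≈ 9.09 m³/d

θ_c = V·X/(Q_w·X_r) when wasting from the recycle, so Q_w = V·X/(θ_c·X_r) = 317.0 × 2160 / (10.1 × 7460) = 9.088 m³/d.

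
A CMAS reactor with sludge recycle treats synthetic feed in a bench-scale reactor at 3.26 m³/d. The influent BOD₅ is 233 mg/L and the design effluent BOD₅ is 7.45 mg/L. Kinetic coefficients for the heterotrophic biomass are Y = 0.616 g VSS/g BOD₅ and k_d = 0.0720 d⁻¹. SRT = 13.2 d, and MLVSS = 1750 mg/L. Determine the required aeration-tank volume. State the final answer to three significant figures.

V ≈ 1.75 m³

Rearranging the biomass balance for a CMAS with decay, V = Y·Q·ΔS·θ_c / [X·(1+k_d θ_c)] = 0.616 × 3.26 × (233 − 7.45) × 13.2 / [1750 × (1 + 0.0720 × 13.2)] = 5.98×10^3 / 3413 = 1.752 m³.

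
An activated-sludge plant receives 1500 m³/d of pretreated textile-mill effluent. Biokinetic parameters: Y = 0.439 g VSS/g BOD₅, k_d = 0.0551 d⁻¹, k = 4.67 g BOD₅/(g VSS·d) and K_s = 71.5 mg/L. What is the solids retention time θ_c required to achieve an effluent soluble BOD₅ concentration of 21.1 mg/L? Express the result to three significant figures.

θ_c ≈ 2.43 d

From 1/θ_c = Y·k·S/(K_s + S) − k_d: Y·k·S/(K_s+S) = 0.439 × 4.67 × 21.1 / (71.5 + 21.1) = 0.4671 d⁻¹.
Then 1/θ_c = μ − k_d = 0.4671 − 0.0551 = 0.4120 d⁻¹, giving θ_c = 2.427 d.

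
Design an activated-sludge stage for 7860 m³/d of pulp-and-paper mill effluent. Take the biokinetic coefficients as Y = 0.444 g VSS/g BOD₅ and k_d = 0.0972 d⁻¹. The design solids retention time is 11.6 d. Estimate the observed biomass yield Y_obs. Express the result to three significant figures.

Y_obs ≈ 0.209 g VSS/g BOD₅

The observed yield is Y_obs = Y/(1 + k_d·θ_c) = 0.444 / (1 + 0.0972 × 11.6) = 0.444 / 2.128 = 0.2087 g VSS per g BOD₅ removed.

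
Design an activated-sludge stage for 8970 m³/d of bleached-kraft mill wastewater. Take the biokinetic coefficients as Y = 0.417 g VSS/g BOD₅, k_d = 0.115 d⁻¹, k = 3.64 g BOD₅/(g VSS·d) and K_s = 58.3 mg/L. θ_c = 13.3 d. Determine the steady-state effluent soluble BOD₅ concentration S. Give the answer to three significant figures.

S ≈ 8.35 mg/L

Effluent substrate depends only on kinetics and SRT: S = K_s(1 + k_d θ_c) / [θ_c(Yk − k_d) − 1] = 58.3 × (1 + 0.115 × 13.3) / [13.3 × (0.417 × 3.64 − 0.115) − 1] = 147.5 / 17.66 = 8.351 mg/L.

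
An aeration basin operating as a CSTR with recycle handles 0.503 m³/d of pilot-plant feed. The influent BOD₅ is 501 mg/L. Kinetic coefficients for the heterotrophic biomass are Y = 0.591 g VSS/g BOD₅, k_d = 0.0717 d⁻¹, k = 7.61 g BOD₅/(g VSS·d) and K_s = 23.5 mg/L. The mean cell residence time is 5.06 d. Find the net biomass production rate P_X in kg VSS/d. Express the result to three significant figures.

P_X ≈ 0.109 kg VSS/d

Effluent substrate depends only on kinetics and SRT: S = K_s(1 + k_d θ_c) / [θ_c(Yk − k_d) − 1] = 23.5 × (1 + 0.0717 × 5.06) / [5.06 × (0.591 × 7.61 − 0.0717) − 1] = 32.03 / 21.39 = 1.497 mg/L.
Observed yield with endogenous decay: Y_obs = Y / (1 + k_d·θ_c) = 0.591 / (1 + 0.0717 × 5.06) = 0.591 / 1.363 = 0.4337 g VSS/g BOD₅.
Substrate removed = Q·(S₀ − S) = 0.503 m³/d × (501 − 1.50) g/m³ = 2.51×10^2 g/d = 0.2512 kg/d.
P_X = Y_obs · Q(S₀ − S) = 0.4337 × 0.2512 = 0.1090 kg VSS/d.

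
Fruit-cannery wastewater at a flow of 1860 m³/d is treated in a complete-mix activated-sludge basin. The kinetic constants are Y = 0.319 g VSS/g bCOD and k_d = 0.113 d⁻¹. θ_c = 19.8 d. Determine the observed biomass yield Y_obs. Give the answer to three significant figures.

Y_obs ≈ 0.0985 g VSS/g bCOD

Y_obs = Y / (1 + k_d θ_c) = 0.319 / (1 + 0.113 × 19.8) = 0.319 / 3.237 = 0.09854.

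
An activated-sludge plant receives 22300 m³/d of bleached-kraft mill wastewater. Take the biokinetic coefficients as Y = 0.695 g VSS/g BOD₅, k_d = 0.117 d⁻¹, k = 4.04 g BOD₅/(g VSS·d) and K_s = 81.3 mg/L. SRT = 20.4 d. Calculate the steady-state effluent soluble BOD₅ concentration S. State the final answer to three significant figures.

S ≈ 5.11 mg/L

Effluent substrate depends only on kinetics and SRT: S = K_s(1 + k_d θ_c) / [θ_c(Yk − k_d) − 1] = 81.3 × (1 + 0.117 × 20.4) / [20.4 × (0.695 × 4.04 − 0.117) − 1] = 275.3 / 53.89 = 5.109 mg/L.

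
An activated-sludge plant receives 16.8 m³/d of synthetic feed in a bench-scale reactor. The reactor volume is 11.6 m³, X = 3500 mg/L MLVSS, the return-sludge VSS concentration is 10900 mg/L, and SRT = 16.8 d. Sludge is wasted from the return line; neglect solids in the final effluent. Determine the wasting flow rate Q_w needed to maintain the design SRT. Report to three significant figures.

Wasting from the return line (neglecting effluent solids): Q_w = V·X / (θ_c·X_r) = 11.60 × 3500 / (16.8 × 10900) = 0.2217 m³/d.

Q_w ≈ 0.222 m³/d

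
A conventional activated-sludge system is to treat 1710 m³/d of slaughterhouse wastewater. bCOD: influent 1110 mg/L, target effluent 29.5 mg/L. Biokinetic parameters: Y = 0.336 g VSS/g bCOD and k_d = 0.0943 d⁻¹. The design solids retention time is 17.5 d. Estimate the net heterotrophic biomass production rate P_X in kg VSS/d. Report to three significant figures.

P_X ≈ 234 kg VSS/d

Y_obs = Y / (1 + k_d θ_c) = 0.336 / (1 + 0.0943 × 17.5) = 0.336 / 2.650 = 0.1268.
Mass of bCOD removed per day: Q(S₀ − S) = 1710 × 1080 g/m³ = 1848 kg/d.
So the net sludge growth is P_X = 0.1268 × 1848 = 234.2 kg VSS/d.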